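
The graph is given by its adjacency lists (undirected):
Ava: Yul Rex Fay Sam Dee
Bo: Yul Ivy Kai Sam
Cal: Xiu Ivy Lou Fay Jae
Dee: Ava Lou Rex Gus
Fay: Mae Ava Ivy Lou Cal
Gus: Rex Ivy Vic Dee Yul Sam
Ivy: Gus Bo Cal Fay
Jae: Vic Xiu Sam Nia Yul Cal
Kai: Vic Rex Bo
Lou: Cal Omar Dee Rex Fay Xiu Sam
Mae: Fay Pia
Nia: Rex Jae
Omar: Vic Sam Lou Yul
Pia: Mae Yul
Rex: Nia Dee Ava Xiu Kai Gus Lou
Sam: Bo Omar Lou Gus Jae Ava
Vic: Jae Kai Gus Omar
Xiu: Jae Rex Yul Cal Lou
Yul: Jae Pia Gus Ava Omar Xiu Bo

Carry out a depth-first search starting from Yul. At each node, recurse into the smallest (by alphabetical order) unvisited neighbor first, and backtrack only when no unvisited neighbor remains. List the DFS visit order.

Yul -> Ava -> Dee -> Gus -> Ivy -> Bo -> Kai -> Rex -> Lou -> Cal -> Fay -> Mae -> Pia -> Jae -> Nia -> Sam -> Omar -> Vic -> Xiu

Visit Yul
Yul → Ava
Ava → Dee
Dee → Gus
Gus → Ivy
Ivy → Bo
Bo → Kai
Kai → Rex
Rex → Lou
Lou → Cal
Cal → Fay
Fay → Mae
Mae → Pia
Cal → Jae
Jae → Nia
Jae → Sam
Sam → Omar
Omar → Vic
Jae → Xiu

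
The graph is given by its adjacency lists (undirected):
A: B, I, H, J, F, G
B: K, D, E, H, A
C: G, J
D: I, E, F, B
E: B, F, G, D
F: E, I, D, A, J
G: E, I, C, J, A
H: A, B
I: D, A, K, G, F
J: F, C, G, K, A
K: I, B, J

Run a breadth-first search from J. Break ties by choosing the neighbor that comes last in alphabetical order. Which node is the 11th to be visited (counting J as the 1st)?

H

Visit J; enqueue K, G, F, C, A → queue [K, G, F, C, A]
Visit K; enqueue I, B → queue [G, F, C, A, I, B]
Visit G; enqueue E → queue [F, C, A, I, B, E]
Visit F; enqueue D → queue [C, A, I, B, E, D]
Visit C → queue [A, I, B, E, D]
Visit A; enqueue H → queue [I, B, E, D, H]
Visit I → queue [B, E, D, H]
Visit B → queue [E, D, H]
Visit E → queue [D, H]
Visit D → queue [H]
Visit H → queue []

Visit order: J, K, G, F, C, A, I, B, E, D, H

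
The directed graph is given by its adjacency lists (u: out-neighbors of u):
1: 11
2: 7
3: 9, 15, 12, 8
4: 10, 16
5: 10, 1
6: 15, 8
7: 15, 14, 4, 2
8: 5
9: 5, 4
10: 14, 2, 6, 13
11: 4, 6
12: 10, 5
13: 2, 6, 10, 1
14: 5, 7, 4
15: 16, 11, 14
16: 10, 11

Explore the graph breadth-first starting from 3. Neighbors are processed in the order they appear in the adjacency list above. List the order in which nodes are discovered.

Visit 3; enqueue 9, 15, 12, 8 → queue [9, 15, 12, 8]
Visit 9; enqueue 5, 4 → queue [15, 12, 8, 5, 4]
Visit 15; enqueue 16, 11, 14 → queue [12, 8, 5, 4, 16, 11, 14]
Visit 12; enqueue 10 → queue [8, 5, 4, 16, 11, 14, 10]
Visit 8 → queue [5, 4, 16, 11, 14, 10]
Visit 5; enqueue 1 → queue [4, 16, 11, 14, 10, 1]
Visit 4 → queue [16, 11, 14, 10, 1]
Visit 16 → queue [11, 14, 10, 1]
Visit 11; enqueue 6 → queue [14, 10, 1, 6]
Visit 14; enqueue 7 → queue [10, 1, 6, 7]
Visit 10; enqueue 2, 13 → queue [1, 6, 7, 2, 13]
Visit 1 → queue [6, 7, 2, 13]
Visit 6 → queue [7, 2, 13]
Visit 7 → queue [2, 13]
Visit 2 → queue [13]
Visit 13 → queue []

3 -> 9 -> 15 -> 12 -> 8 -> 5 -> 4 -> 16 -> 11 -> 14 -> 10 -> 1 -> 6 -> 7 -> 2 -> 13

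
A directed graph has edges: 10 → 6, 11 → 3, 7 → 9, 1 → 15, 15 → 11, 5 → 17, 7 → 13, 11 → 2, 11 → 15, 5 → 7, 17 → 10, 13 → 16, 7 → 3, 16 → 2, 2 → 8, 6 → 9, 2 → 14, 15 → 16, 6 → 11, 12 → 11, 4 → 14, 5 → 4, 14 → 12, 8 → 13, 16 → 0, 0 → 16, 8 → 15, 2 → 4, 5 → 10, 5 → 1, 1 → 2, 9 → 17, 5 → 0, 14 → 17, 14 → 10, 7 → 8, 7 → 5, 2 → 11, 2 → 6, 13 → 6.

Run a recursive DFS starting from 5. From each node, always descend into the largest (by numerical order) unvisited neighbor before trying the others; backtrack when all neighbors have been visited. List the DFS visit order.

Visit 5
5 → 17
17 → 10
10 → 6
6 → 11
11 → 15
15 → 16
16 → 2
2 → 14
14 → 12
2 → 8
8 → 13
2 → 4
16 → 0
11 → 3
6 → 9
5 → 7
5 → 1

5 17 10 6 11 15 16 2 14 12 8 13 4 0 3 9 7 1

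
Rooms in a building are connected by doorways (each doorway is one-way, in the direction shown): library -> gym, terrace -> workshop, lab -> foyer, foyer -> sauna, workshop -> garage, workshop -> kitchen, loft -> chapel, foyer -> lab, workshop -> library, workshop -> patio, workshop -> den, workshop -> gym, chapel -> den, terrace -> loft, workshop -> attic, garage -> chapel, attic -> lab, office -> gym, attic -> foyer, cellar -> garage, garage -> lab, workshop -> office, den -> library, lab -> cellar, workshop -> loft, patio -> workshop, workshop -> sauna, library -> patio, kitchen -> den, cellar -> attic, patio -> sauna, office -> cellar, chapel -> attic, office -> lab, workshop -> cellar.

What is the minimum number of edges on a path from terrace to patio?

2

Level 0: terrace
Level 1: loft, workshop
Level 2: attic, cellar, chapel, den, garage, gym, kitchen, library, office, patio, sauna
Level 3: foyer, lab
patio first appears at level 2.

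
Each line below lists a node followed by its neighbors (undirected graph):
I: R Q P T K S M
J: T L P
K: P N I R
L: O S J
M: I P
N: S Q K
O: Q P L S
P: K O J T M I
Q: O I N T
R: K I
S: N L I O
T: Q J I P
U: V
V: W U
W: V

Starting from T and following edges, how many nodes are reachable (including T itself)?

12

BFS from T visits: T, I, J, P, Q, K, M, R, S, L, O, N
Reachable nodes: 12 of 15 total.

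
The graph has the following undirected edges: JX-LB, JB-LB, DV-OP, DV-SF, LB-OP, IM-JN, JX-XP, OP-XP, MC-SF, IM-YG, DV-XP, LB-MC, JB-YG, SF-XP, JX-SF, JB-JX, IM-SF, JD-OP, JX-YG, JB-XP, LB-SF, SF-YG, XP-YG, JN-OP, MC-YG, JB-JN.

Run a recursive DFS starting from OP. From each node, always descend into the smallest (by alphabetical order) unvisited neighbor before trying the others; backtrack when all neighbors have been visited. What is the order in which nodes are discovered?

Visit OP
OP → DV
DV → SF
SF → IM
IM → JN
JN → JB
JB → JX
JX → LB
LB → MC
MC → YG
YG → XP
OP → JD

OP -> DV -> SF -> IM -> JN -> JB -> JX -> LB -> MC -> YG -> XP -> JD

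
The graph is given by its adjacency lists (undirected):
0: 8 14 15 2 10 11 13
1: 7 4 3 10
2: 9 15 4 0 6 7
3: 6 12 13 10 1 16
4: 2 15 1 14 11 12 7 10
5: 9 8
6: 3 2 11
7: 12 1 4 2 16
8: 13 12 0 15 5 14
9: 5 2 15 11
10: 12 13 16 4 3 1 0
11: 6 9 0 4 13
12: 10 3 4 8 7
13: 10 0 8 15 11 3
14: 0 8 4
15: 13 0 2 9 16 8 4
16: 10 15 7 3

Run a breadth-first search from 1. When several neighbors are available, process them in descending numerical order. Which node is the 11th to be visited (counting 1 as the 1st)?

15

Visit 1; enqueue 10, 7, 4, 3 → queue [10, 7, 4, 3]
Visit 10; enqueue 16, 13, 12, 0 → queue [7, 4, 3, 16, 13, 12, 0]
Visit 7; enqueue 2 → queue [4, 3, 16, 13, 12, 0, 2]
Visit 4; enqueue 15, 14, 11 → queue [3, 16, 13, 12, 0, 2, 15, 14, 11]
Visit 3; enqueue 6 → queue [16, 13, 12, 0, 2, 15, 14, 11, 6]
Visit 16 → queue [13, 12, 0, 2, 15, 14, 11, 6]
Visit 13; enqueue 8 → queue [12, 0, 2, 15, 14, 11, 6, 8]
Visit 12 → queue [0, 2, 15, 14, 11, 6, 8]
Visit 0 → queue [2, 15, 14, 11, 6, 8]
Visit 2; enqueue 9 → queue [15, 14, 11, 6, 8, 9]
Visit 15 → queue [14, 11, 6, 8, 9]
Visit 14 → queue [11, 6, 8, 9]
Visit 11 → queue [6, 8, 9]
Visit 6 → queue [8, 9]
Visit 8; enqueue 5 → queue [9, 5]
Visit 9 → queue [5]
Visit 5 → queue []

Visit order: 1, 10, 7, 4, 3, 16, 13, 12, 0, 2, 15, 14, 11, 6, 8, 9, 5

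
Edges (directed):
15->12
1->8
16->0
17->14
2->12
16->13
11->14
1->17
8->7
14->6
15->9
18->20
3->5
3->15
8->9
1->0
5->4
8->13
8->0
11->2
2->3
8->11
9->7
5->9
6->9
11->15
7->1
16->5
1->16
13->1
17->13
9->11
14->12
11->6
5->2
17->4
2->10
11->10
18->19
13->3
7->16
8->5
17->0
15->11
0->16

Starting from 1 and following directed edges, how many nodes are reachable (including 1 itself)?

18

BFS from 1 visits: 1, 17, 16, 8, 0, 14, 13, 4, 5, 11, 9, 7, 12, 6, 3, 2, 15, 10
Reachable nodes: 18 of 21 total.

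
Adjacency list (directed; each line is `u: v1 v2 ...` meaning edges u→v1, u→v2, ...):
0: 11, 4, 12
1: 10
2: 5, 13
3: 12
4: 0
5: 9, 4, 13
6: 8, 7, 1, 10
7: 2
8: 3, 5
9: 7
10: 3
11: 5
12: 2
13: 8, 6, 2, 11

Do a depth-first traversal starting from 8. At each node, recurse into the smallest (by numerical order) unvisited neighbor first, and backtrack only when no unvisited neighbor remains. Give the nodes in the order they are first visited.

8, 3, 12, 2, 5, 4, 0, 11, 9, 7, 13, 6, 1, 10

Visit 8
8 → 3
3 → 12
12 → 2
2 → 5
5 → 4
4 → 0
0 → 11
5 → 9
9 → 7
5 → 13
13 → 6
6 → 1
1 → 10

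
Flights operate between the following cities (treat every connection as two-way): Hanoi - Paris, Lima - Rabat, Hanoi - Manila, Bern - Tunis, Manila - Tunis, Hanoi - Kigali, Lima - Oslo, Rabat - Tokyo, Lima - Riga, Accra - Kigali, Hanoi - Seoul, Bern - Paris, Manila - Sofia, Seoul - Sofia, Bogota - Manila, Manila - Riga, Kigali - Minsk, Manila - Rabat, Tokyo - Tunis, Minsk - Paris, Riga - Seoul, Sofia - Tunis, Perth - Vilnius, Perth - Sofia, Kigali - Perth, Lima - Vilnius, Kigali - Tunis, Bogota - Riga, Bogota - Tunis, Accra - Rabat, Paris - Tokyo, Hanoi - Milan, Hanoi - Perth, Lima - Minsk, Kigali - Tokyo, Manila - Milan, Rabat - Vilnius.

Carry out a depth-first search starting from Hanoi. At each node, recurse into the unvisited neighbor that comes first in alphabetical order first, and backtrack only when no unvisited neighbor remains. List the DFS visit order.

Hanoi Kigali Accra Rabat Lima Minsk Paris Bern Tunis Bogota Manila Milan Riga Seoul Sofia Perth Vilnius Tokyo Oslo

Visit Hanoi
Hanoi → Kigali
Kigali → Accra
Accra → Rabat
Rabat → Lima
Lima → Minsk
Minsk → Paris
Paris → Bern
Bern → Tunis
Tunis → Bogota
Bogota → Manila
Manila → Milan
Manila → Riga
Riga → Seoul
Seoul → Sofia
Sofia → Perth
Perth → Vilnius
Tunis → Tokyo
Lima → Oslo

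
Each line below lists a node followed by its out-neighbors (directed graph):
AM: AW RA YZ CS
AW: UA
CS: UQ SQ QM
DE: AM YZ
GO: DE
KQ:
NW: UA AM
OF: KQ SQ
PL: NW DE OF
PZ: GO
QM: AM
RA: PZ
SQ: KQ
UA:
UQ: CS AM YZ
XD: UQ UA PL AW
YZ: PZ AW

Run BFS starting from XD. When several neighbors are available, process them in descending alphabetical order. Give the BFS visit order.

XD → UQ → UA → PL → AW → YZ → CS → AM → OF → NW → DE → PZ → SQ → QM → RA → KQ → GO

Visit XD; enqueue UQ, UA, PL, AW → queue [UQ, UA, PL, AW]
Visit UQ; enqueue YZ, CS, AM → queue [UA, PL, AW, YZ, CS, AM]
Visit UA → queue [PL, AW, YZ, CS, AM]
Visit PL; enqueue OF, NW, DE → queue [AW, YZ, CS, AM, OF, NW, DE]
Visit AW → queue [YZ, CS, AM, OF, NW, DE]
Visit YZ; enqueue PZ → queue [CS, AM, OF, NW, DE, PZ]
Visit CS; enqueue SQ, QM → queue [AM, OF, NW, DE, PZ, SQ, QM]
Visit AM; enqueue RA → queue [OF, NW, DE, PZ, SQ, QM, RA]
Visit OF; enqueue KQ → queue [NW, DE, PZ, SQ, QM, RA, KQ]
Visit NW → queue [DE, PZ, SQ, QM, RA, KQ]
Visit DE → queue [PZ, SQ, QM, RA, KQ]
Visit PZ; enqueue GO → queue [SQ, QM, RA, KQ, GO]
Visit SQ → queue [QM, RA, KQ, GO]
Visit QM → queue [RA, KQ, GO]
Visit RA → queue [KQ, GO]
Visit KQ → queue [GO]
Visit GO → queue []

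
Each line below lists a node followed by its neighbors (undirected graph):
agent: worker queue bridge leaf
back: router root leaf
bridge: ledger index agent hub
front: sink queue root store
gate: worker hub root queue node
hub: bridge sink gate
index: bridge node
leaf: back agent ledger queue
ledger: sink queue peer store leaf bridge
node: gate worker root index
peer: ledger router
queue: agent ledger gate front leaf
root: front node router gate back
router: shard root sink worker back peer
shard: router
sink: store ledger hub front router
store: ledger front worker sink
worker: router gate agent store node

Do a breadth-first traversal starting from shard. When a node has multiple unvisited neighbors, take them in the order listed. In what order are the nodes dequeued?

shard, router, root, sink, worker, back, peer, front, node, gate, store, ledger, hub, agent, leaf, queue, index, bridge

Visit shard; enqueue router → queue [router]
Visit router; enqueue root, sink, worker, back, peer → queue [root, sink, worker, back, peer]
Visit root; enqueue front, node, gate → queue [sink, worker, back, peer, front, node, gate]
Visit sink; enqueue store, ledger, hub → queue [worker, back, peer, front, node, gate, store, ledger, hub]
Visit worker; enqueue agent → queue [back, peer, front, node, gate, store, ledger, hub, agent]
Visit back; enqueue leaf → queue [peer, front, node, gate, store, ledger, hub, agent, leaf]
Visit peer → queue [front, node, gate, store, ledger, hub, agent, leaf]
Visit front; enqueue queue → queue [node, gate, store, ledger, hub, agent, leaf, queue]
Visit node; enqueue index → queue [gate, store, ledger, hub, agent, leaf, queue, index]
Visit gate → queue [store, ledger, hub, agent, leaf, queue, index]
Visit store → queue [ledger, hub, agent, leaf, queue, index]
Visit ledger; enqueue bridge → queue [hub, agent, leaf, queue, index, bridge]
Visit hub → queue [agent, leaf, queue, index, bridge]
Visit agent → queue [leaf, queue, index, bridge]
Visit leaf → queue [queue, index, bridge]
Visit queue → queue [index, bridge]
Visit index → queue [bridge]
Visit bridge → queue []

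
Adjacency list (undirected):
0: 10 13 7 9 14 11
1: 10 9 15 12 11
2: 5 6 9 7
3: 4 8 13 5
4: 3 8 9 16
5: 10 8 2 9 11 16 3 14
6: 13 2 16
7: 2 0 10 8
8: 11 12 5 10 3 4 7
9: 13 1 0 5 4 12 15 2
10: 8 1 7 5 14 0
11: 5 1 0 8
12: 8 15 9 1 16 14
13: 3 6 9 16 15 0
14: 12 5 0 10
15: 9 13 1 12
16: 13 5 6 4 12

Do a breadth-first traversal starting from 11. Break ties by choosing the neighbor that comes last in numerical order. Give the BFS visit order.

11 -> 8 -> 5 -> 1 -> 0 -> 12 -> 10 -> 7 -> 4 -> 3 -> 16 -> 14 -> 9 -> 2 -> 15 -> 13 -> 6

Visit 11; enqueue 8, 5, 1, 0 → queue [8, 5, 1, 0]
Visit 8; enqueue 12, 10, 7, 4, 3 → queue [5, 1, 0, 12, 10, 7, 4, 3]
Visit 5; enqueue 16, 14, 9, 2 → queue [1, 0, 12, 10, 7, 4, 3, 16, 14, 9, 2]
Visit 1; enqueue 15 → queue [0, 12, 10, 7, 4, 3, 16, 14, 9, 2, 15]
Visit 0; enqueue 13 → queue [12, 10, 7, 4, 3, 16, 14, 9, 2, 15, 13]
Visit 12 → queue [10, 7, 4, 3, 16, 14, 9, 2, 15, 13]
Visit 10 → queue [7, 4, 3, 16, 14, 9, 2, 15, 13]
Visit 7 → queue [4, 3, 16, 14, 9, 2, 15, 13]
Visit 4 → queue [3, 16, 14, 9, 2, 15, 13]
Visit 3 → queue [16, 14, 9, 2, 15, 13]
Visit 16; enqueue 6 → queue [14, 9, 2, 15, 13, 6]
Visit 14 → queue [9, 2, 15, 13, 6]
Visit 9 → queue [2, 15, 13, 6]
Visit 2 → queue [15, 13, 6]
Visit 15 → queue [13, 6]
Visit 13 → queue [6]
Visit 6 → queue []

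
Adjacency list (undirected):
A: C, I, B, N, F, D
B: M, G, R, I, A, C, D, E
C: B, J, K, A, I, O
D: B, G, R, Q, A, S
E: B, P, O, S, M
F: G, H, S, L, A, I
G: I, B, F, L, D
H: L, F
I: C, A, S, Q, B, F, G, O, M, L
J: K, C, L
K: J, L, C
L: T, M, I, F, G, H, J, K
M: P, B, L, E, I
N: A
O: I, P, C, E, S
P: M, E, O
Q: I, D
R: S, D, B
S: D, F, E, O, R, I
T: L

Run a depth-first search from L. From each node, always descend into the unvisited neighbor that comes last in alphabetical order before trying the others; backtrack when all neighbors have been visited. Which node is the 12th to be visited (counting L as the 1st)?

Visit L
L → T
L → M
M → P
P → O
O → S
S → R
R → D
D → Q
Q → I
I → G
G → F
F → H
F → A
A → N
A → C
C → K
K → J
C → B
B → E

Visit order: L, T, M, P, O, S, R, D, Q, I, G, F, H, A, N, C, K, J, B, E

F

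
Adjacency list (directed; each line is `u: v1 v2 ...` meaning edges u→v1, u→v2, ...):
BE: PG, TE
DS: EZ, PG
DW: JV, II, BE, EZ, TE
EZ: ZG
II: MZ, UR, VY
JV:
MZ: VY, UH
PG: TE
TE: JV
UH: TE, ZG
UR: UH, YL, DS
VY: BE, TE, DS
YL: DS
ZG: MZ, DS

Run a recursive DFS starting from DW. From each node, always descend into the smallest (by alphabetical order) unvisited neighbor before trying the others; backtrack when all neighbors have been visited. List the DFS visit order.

DW -> BE -> PG -> TE -> JV -> EZ -> ZG -> DS -> MZ -> UH -> VY -> II -> UR -> YL

Visit DW
DW → BE
BE → PG
PG → TE
TE → JV
DW → EZ
EZ → ZG
ZG → DS
ZG → MZ
MZ → UH
MZ → VY
DW → II
II → UR
UR → YL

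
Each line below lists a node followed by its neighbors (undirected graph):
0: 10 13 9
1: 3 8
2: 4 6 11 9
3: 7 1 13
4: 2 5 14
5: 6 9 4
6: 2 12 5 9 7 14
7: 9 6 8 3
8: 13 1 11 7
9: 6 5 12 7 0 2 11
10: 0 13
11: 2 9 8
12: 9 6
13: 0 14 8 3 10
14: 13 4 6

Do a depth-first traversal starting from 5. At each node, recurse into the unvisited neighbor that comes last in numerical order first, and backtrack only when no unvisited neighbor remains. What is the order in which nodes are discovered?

5 → 9 → 12 → 6 → 14 → 13 → 10 → 0 → 8 → 11 → 2 → 4 → 7 → 3 → 1

Visit 5
5 → 9
9 → 12
12 → 6
6 → 14
14 → 13
13 → 10
10 → 0
13 → 8
8 → 11
11 → 2
2 → 4
8 → 7
7 → 3
3 → 1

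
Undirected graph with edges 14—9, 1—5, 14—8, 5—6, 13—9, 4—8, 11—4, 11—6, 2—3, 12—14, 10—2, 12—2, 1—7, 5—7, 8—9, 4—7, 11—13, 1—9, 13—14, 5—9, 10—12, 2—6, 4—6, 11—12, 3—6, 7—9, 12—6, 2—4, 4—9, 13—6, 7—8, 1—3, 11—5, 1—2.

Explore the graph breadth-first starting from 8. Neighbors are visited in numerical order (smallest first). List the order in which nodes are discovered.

Visit 8; enqueue 4, 7, 9, 14 → queue [4, 7, 9, 14]
Visit 4; enqueue 2, 6, 11 → queue [7, 9, 14, 2, 6, 11]
Visit 7; enqueue 1, 5 → queue [9, 14, 2, 6, 11, 1, 5]
Visit 9; enqueue 13 → queue [14, 2, 6, 11, 1, 5, 13]
Visit 14; enqueue 12 → queue [2, 6, 11, 1, 5, 13, 12]
Visit 2; enqueue 3, 10 → queue [6, 11, 1, 5, 13, 12, 3, 10]
Visit 6 → queue [11, 1, 5, 13, 12, 3, 10]
Visit 11 → queue [1, 5, 13, 12, 3, 10]
Visit 1 → queue [5, 13, 12, 3, 10]
Visit 5 → queue [13, 12, 3, 10]
Visit 13 → queue [12, 3, 10]
Visit 12 → queue [3, 10]
Visit 3 → queue [10]
Visit 10 → queue []

8 4 7 9 14 2 6 11 1 5 13 12 3 10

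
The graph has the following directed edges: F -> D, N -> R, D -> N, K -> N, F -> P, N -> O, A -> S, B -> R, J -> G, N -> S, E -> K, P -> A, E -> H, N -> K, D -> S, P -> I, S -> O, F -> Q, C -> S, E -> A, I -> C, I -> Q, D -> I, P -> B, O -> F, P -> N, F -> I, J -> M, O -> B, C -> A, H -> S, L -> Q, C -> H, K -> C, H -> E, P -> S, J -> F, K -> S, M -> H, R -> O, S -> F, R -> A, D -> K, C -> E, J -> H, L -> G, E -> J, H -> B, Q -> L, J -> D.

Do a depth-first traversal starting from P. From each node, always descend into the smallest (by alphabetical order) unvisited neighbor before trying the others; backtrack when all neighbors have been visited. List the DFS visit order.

Visit P
P → A
A → S
S → F
F → D
D → I
I → C
C → E
E → H
H → B
B → R
R → O
E → J
J → G
J → M
E → K
K → N
I → Q
Q → L

P -> A -> S -> F -> D -> I -> C -> E -> H -> B -> R -> O -> J -> G -> M -> K -> N -> Q -> L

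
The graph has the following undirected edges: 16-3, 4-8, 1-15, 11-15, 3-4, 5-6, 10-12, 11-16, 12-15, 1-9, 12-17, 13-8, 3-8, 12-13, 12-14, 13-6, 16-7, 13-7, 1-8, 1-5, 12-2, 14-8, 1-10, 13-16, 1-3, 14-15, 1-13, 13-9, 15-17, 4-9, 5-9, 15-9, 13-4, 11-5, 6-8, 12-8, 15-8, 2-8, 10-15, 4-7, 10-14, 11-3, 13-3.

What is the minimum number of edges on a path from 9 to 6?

2

Level 0: 9
Level 1: 1, 4, 5, 13, 15
Level 2: 3, 6, 7, 8, 10, 11, 12, 14, 16, 17
Level 3: 2
6 first appears at level 2.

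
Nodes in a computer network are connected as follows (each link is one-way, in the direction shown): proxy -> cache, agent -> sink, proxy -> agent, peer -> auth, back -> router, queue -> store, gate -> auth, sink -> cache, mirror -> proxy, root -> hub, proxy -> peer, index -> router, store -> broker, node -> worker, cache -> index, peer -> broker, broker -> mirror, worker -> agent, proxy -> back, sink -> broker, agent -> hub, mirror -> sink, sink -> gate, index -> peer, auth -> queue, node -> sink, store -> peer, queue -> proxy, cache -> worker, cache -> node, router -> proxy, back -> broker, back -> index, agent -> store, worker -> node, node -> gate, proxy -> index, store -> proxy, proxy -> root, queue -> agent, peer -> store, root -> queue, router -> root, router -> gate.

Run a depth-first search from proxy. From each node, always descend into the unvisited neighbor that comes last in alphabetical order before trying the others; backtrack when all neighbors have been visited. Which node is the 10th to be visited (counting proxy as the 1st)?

Visit proxy
proxy → root
root → queue
queue → store
store → peer
peer → broker
broker → mirror
mirror → sink
sink → gate
gate → auth
sink → cache
cache → worker
worker → node
worker → agent
agent → hub
cache → index
index → router
proxy → back

Visit order: proxy, root, queue, store, peer, broker, mirror, sink, gate, auth, cache, worker, node, agent, hub, index, router, back

auth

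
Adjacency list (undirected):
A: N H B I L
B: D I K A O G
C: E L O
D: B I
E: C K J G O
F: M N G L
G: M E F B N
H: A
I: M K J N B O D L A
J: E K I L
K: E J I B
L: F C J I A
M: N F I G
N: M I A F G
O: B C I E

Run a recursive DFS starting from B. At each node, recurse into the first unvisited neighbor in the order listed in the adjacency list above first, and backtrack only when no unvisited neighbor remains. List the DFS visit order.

Visit B
B → D
D → I
I → M
M → N
N → A
A → H
A → L
L → F
F → G
G → E
E → C
C → O
E → K
K → J

B, D, I, M, N, A, H, L, F, G, E, C, O, K, J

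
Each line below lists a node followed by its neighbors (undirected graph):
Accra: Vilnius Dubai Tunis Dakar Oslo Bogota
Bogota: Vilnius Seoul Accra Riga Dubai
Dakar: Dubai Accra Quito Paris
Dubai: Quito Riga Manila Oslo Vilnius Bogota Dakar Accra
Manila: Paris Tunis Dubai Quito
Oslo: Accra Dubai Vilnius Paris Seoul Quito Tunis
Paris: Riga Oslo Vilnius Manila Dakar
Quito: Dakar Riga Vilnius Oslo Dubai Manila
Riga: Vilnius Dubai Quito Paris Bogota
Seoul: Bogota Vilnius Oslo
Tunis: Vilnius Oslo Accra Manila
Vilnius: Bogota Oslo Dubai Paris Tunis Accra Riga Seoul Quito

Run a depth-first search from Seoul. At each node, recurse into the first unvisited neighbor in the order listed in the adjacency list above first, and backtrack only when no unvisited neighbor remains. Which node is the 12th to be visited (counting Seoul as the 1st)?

Tunis

Visit Seoul
Seoul → Bogota
Bogota → Vilnius
Vilnius → Oslo
Oslo → Accra
Accra → Dubai
Dubai → Quito
Quito → Dakar
Dakar → Paris
Paris → Riga
Paris → Manila
Manila → Tunis

Visit order: Seoul, Bogota, Vilnius, Oslo, Accra, Dubai, Quito, Dakar, Paris, Riga, Manila, Tunis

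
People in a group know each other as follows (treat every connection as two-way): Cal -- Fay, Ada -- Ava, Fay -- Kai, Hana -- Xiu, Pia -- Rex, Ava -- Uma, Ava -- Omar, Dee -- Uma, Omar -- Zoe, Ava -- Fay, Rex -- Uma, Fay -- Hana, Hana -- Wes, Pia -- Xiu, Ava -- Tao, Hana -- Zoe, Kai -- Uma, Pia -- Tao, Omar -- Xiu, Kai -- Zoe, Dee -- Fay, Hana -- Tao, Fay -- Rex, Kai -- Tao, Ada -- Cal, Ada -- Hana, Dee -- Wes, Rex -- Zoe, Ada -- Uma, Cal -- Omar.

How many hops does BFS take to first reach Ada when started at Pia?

Level 0: Pia
Level 1: Rex, Tao, Xiu
Level 2: Ava, Fay, Hana, Kai, Omar, Uma, Zoe
Level 3: Ada, Cal, Dee, Wes
Ada first appears at level 3.

3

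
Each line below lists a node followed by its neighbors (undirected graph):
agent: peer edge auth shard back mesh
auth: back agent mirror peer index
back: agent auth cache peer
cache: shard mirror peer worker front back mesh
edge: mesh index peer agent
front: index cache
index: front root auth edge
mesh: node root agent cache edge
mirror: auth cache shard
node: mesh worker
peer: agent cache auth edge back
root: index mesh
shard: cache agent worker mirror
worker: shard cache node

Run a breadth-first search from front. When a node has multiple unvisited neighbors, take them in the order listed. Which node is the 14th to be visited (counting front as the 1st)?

Visit front; enqueue index, cache → queue [index, cache]
Visit index; enqueue root, auth, edge → queue [cache, root, auth, edge]
Visit cache; enqueue shard, mirror, peer, worker, back, mesh → queue [root, auth, edge, shard, mirror, peer, worker, back, mesh]
Visit root → queue [auth, edge, shard, mirror, peer, worker, back, mesh]
Visit auth; enqueue agent → queue [edge, shard, mirror, peer, worker, back, mesh, agent]
Visit edge → queue [shard, mirror, peer, worker, back, mesh, agent]
Visit shard → queue [mirror, peer, worker, back, mesh, agent]
Visit mirror → queue [peer, worker, back, mesh, agent]
Visit peer → queue [worker, back, mesh, agent]
Visit worker; enqueue node → queue [back, mesh, agent, node]
Visit back → queue [mesh, agent, node]
Visit mesh → queue [agent, node]
Visit agent → queue [node]
Visit node → queue []

Visit order: front, index, cache, root, auth, edge, shard, mirror, peer, worker, back, mesh, agent, node

node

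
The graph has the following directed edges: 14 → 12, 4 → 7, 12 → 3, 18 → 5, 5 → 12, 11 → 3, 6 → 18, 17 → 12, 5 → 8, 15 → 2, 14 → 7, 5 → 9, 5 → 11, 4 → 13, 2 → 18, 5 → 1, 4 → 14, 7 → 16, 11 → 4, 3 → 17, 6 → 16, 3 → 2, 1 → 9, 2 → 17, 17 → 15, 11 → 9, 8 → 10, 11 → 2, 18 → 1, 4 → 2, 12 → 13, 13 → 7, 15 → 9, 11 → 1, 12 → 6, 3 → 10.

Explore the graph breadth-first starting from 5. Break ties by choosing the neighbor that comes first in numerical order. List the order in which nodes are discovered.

5 -> 1 -> 8 -> 9 -> 11 -> 12 -> 10 -> 2 -> 3 -> 4 -> 6 -> 13 -> 17 -> 18 -> 7 -> 14 -> 16 -> 15

Visit 5; enqueue 1, 8, 9, 11, 12 → queue [1, 8, 9, 11, 12]
Visit 1 → queue [8, 9, 11, 12]
Visit 8; enqueue 10 → queue [9, 11, 12, 10]
Visit 9 → queue [11, 12, 10]
Visit 11; enqueue 2, 3, 4 → queue [12, 10, 2, 3, 4]
Visit 12; enqueue 6, 13 → queue [10, 2, 3, 4, 6, 13]
Visit 10 → queue [2, 3, 4, 6, 13]
Visit 2; enqueue 17, 18 → queue [3, 4, 6, 13, 17, 18]
Visit 3 → queue [4, 6, 13, 17, 18]
Visit 4; enqueue 7, 14 → queue [6, 13, 17, 18, 7, 14]
Visit 6; enqueue 16 → queue [13, 17, 18, 7, 14, 16]
Visit 13 → queue [17, 18, 7, 14, 16]
Visit 17; enqueue 15 → queue [18, 7, 14, 16, 15]
Visit 18 → queue [7, 14, 16, 15]
Visit 7 → queue [14, 16, 15]
Visit 14 → queue [16, 15]
Visit 16 → queue [15]
Visit 15 → queue []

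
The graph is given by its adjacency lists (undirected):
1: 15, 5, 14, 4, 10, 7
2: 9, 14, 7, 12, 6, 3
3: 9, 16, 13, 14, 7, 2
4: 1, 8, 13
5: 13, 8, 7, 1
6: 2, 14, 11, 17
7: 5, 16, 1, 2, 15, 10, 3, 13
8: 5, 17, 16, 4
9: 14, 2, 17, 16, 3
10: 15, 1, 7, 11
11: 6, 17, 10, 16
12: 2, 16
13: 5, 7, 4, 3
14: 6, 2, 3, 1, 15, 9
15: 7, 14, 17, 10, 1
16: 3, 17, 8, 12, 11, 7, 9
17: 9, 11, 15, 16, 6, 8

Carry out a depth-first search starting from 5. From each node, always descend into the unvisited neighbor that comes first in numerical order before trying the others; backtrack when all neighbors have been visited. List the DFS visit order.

Visit 5
5 → 1
1 → 4
4 → 8
8 → 16
16 → 3
3 → 2
2 → 6
6 → 11
11 → 10
10 → 7
7 → 13
7 → 15
15 → 14
14 → 9
9 → 17
2 → 12

5 1 4 8 16 3 2 6 11 10 7 13 15 14 9 17 12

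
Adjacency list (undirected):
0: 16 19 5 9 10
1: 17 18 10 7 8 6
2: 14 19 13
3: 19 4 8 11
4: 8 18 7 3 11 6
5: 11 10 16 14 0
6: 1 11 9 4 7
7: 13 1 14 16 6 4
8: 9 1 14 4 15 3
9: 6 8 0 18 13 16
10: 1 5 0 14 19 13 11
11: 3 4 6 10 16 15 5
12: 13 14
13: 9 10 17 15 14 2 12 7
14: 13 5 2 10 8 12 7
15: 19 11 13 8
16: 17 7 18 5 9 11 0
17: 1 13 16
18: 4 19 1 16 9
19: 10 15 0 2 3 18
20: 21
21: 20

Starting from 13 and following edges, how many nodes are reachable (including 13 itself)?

BFS from 13 visits: 13, 2, 7, 9, 10, 12, 14, 15, 17, 19, 1, 4, 6, 16, 0, 8, 18, 5, 11, 3
Reachable nodes: 20 of 22 total.

20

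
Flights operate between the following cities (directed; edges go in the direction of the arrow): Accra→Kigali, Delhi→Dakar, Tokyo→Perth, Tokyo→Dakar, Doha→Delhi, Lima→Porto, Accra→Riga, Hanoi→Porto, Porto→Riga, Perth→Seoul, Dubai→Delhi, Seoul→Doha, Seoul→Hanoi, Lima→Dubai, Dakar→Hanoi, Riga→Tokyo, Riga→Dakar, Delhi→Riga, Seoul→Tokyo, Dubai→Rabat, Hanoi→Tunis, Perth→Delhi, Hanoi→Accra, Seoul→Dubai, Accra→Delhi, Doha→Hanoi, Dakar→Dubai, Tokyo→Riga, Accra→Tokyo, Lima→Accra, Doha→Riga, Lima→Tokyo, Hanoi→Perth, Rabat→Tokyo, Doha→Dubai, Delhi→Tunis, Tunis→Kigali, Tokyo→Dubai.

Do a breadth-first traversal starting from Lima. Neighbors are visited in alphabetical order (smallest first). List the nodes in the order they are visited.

Lima Accra Dubai Porto Tokyo Delhi Kigali Riga Rabat Dakar Perth Tunis Hanoi Seoul Doha

Visit Lima; enqueue Accra, Dubai, Porto, Tokyo → queue [Accra, Dubai, Porto, Tokyo]
Visit Accra; enqueue Delhi, Kigali, Riga → queue [Dubai, Porto, Tokyo, Delhi, Kigali, Riga]
Visit Dubai; enqueue Rabat → queue [Porto, Tokyo, Delhi, Kigali, Riga, Rabat]
Visit Porto → queue [Tokyo, Delhi, Kigali, Riga, Rabat]
Visit Tokyo; enqueue Dakar, Perth → queue [Delhi, Kigali, Riga, Rabat, Dakar, Perth]
Visit Delhi; enqueue Tunis → queue [Kigali, Riga, Rabat, Dakar, Perth, Tunis]
Visit Kigali → queue [Riga, Rabat, Dakar, Perth, Tunis]
Visit Riga → queue [Rabat, Dakar, Perth, Tunis]
Visit Rabat → queue [Dakar, Perth, Tunis]
Visit Dakar; enqueue Hanoi → queue [Perth, Tunis, Hanoi]
Visit Perth; enqueue Seoul → queue [Tunis, Hanoi, Seoul]
Visit Tunis → queue [Hanoi, Seoul]
Visit Hanoi → queue [Seoul]
Visit Seoul; enqueue Doha → queue [Doha]
Visit Doha → queue []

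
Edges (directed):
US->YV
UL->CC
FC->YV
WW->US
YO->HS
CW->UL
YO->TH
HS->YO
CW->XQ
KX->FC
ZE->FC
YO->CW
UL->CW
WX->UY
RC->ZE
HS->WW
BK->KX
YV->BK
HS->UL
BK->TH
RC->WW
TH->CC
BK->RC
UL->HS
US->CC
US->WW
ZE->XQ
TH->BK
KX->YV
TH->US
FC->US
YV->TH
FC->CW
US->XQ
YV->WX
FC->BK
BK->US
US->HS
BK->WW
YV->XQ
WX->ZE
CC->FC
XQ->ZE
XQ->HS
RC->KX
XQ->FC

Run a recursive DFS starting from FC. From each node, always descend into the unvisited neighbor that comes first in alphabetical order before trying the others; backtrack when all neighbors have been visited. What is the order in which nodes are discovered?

Visit FC
FC → BK
BK → KX
KX → YV
YV → TH
TH → CC
TH → US
US → HS
HS → UL
UL → CW
CW → XQ
XQ → ZE
HS → WW
HS → YO
YV → WX
WX → UY
BK → RC

FC -> BK -> KX -> YV -> TH -> CC -> US -> HS -> UL -> CW -> XQ -> ZE -> WW -> YO -> WX -> UY -> RC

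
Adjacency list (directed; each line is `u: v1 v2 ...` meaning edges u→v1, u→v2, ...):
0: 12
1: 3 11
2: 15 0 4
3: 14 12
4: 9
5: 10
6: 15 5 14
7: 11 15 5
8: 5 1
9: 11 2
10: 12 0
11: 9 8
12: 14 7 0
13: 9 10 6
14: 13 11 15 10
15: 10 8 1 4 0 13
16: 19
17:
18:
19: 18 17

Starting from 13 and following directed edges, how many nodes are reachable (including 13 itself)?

16

BFS from 13 visits: 13, 6, 9, 10, 5, 14, 15, 2, 11, 0, 12, 1, 4, 8, 7, 3
Reachable nodes: 16 of 20 total.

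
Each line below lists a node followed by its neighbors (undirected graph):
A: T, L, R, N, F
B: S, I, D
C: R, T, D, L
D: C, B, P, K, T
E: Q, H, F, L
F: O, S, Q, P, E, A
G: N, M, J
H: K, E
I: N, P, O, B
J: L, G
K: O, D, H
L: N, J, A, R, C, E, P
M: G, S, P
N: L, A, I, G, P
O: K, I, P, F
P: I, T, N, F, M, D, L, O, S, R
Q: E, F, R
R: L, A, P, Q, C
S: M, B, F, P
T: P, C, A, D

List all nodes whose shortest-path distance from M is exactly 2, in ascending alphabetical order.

Level 0: M
Level 1: G, P, S
Level 2: B, D, F, I, J, L, N, O, R, T
Level 3: A, C, E, K, Q
Level 4: H

B, D, F, I, J, L, N, O, R, T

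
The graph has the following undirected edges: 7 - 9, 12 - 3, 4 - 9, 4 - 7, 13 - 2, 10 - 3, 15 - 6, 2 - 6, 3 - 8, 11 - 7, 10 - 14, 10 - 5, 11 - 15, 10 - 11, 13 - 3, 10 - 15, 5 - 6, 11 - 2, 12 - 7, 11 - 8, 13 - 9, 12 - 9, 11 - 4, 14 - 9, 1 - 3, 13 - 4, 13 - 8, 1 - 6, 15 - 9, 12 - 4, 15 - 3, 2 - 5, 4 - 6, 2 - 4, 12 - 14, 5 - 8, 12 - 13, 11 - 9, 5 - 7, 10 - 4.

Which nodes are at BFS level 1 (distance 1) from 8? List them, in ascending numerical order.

3, 5, 11, 13

Level 0: 8
Level 1: 3, 5, 11, 13
Level 2: 1, 2, 4, 6, 7, 9, 10, 12, 15
Level 3: 14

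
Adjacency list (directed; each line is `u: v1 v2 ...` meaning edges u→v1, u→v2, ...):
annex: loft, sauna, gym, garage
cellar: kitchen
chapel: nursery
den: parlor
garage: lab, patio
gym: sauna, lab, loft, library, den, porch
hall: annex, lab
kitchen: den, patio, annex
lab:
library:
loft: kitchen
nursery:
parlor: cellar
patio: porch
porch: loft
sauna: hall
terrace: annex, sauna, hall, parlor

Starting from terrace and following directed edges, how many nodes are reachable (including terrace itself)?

15

BFS from terrace visits: terrace, sauna, parlor, hall, annex, cellar, lab, loft, gym, garage, kitchen, porch, library, den, patio
Reachable nodes: 15 of 17 total.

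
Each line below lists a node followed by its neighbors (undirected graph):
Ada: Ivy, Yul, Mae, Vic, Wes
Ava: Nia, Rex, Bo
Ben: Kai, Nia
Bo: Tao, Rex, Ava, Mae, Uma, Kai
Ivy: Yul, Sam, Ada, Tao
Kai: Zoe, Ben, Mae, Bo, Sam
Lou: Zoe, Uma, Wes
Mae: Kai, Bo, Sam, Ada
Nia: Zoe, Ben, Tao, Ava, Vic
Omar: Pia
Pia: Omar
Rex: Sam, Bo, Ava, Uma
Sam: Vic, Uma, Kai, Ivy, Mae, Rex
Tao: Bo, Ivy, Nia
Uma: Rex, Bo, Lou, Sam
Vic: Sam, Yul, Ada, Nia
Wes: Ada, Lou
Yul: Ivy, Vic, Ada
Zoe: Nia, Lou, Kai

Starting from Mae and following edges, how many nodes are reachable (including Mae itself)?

17

BFS from Mae visits: Mae, Ada, Bo, Kai, Sam, Ivy, Vic, Wes, Yul, Ava, Rex, Tao, Uma, Ben, Zoe, Nia, Lou
Reachable nodes: 17 of 19 total.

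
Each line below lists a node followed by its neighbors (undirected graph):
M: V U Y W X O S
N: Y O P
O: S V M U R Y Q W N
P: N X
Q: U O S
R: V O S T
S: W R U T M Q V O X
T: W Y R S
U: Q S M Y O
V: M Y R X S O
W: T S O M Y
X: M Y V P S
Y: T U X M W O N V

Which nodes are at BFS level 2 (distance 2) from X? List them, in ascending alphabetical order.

N, O, Q, R, T, U, W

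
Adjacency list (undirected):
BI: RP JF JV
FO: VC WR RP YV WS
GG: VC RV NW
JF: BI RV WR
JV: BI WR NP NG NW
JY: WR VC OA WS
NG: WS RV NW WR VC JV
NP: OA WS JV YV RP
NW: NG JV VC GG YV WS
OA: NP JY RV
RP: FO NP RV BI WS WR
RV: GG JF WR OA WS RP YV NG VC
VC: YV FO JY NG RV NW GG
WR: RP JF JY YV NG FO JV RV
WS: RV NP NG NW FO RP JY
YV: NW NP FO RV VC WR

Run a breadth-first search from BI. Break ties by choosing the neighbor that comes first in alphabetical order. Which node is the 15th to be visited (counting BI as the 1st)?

YV

Visit BI; enqueue JF, JV, RP → queue [JF, JV, RP]
Visit JF; enqueue RV, WR → queue [JV, RP, RV, WR]
Visit JV; enqueue NG, NP, NW → queue [RP, RV, WR, NG, NP, NW]
Visit RP; enqueue FO, WS → queue [RV, WR, NG, NP, NW, FO, WS]
Visit RV; enqueue GG, OA, VC, YV → queue [WR, NG, NP, NW, FO, WS, GG, OA, VC, YV]
Visit WR; enqueue JY → queue [NG, NP, NW, FO, WS, GG, OA, VC, YV, JY]
Visit NG → queue [NP, NW, FO, WS, GG, OA, VC, YV, JY]
Visit NP → queue [NW, FO, WS, GG, OA, VC, YV, JY]
Visit NW → queue [FO, WS, GG, OA, VC, YV, JY]
Visit FO → queue [WS, GG, OA, VC, YV, JY]
Visit WS → queue [GG, OA, VC, YV, JY]
Visit GG → queue [OA, VC, YV, JY]
Visit OA → queue [VC, YV, JY]
Visit VC → queue [YV, JY]
Visit YV → queue [JY]
Visit JY → queue []

Visit order: BI, JF, JV, RP, RV, WR, NG, NP, NW, FO, WS, GG, OA, VC, YV, JY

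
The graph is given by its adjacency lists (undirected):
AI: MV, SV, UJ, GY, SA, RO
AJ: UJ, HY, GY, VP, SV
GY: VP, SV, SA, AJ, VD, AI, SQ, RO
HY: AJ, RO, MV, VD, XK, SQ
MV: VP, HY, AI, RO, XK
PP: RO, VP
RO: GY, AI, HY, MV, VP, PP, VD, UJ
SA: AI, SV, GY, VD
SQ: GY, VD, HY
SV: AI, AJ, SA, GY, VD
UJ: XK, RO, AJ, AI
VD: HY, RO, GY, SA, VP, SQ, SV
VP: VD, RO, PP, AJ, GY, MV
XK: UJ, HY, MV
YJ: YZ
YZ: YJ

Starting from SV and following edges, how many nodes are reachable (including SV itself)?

14

BFS from SV visits: SV, AI, AJ, GY, SA, VD, MV, RO, UJ, HY, VP, SQ, XK, PP
Reachable nodes: 14 of 16 total.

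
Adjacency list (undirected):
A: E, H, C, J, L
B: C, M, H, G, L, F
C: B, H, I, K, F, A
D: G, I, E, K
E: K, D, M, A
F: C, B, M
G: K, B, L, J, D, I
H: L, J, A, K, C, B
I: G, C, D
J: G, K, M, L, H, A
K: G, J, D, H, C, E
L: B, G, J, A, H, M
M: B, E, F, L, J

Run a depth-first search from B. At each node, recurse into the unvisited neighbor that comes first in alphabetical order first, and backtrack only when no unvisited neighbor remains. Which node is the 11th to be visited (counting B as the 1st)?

L

Visit B
B → C
C → A
A → E
E → D
D → G
G → I
G → J
J → H
H → K
H → L
L → M
M → F

Visit order: B, C, A, E, D, G, I, J, H, K, L, M, F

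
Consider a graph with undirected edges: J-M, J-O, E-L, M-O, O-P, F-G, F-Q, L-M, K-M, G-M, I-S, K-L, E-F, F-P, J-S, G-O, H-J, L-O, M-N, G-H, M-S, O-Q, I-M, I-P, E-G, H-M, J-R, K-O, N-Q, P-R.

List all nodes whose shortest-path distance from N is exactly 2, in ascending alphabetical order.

F, G, H, I, J, K, L, O, S

Level 0: N
Level 1: M, Q
Level 2: F, G, H, I, J, K, L, O, S
Level 3: E, P, R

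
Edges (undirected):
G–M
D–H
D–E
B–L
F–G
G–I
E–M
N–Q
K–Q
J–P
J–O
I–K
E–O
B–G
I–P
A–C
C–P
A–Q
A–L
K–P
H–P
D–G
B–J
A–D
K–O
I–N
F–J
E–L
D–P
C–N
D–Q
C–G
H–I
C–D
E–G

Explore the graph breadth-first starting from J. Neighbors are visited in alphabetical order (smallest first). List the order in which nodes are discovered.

J -> B -> F -> O -> P -> G -> L -> E -> K -> C -> D -> H -> I -> M -> A -> Q -> N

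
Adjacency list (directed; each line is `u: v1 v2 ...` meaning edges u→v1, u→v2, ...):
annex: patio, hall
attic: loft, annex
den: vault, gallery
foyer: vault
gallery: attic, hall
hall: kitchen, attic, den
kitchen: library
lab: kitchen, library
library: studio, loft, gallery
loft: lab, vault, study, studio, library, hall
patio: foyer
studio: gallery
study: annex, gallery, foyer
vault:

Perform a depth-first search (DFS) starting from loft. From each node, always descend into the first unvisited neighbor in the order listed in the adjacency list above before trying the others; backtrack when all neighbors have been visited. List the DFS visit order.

loft, lab, kitchen, library, studio, gallery, attic, annex, patio, foyer, vault, hall, den, study

Visit loft
loft → lab
lab → kitchen
kitchen → library
library → studio
studio → gallery
gallery → attic
attic → annex
annex → patio
patio → foyer
foyer → vault
annex → hall
hall → den
loft → study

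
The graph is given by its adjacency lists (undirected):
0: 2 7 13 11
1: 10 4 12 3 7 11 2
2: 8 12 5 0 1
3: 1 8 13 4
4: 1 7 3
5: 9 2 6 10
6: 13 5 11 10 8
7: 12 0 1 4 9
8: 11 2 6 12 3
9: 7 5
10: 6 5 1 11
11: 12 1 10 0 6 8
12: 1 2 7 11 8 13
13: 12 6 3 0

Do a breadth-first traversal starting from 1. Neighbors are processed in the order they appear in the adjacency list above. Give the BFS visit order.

Visit 1; enqueue 10, 4, 12, 3, 7, 11, 2 → queue [10, 4, 12, 3, 7, 11, 2]
Visit 10; enqueue 6, 5 → queue [4, 12, 3, 7, 11, 2, 6, 5]
Visit 4 → queue [12, 3, 7, 11, 2, 6, 5]
Visit 12; enqueue 8, 13 → queue [3, 7, 11, 2, 6, 5, 8, 13]
Visit 3 → queue [7, 11, 2, 6, 5, 8, 13]
Visit 7; enqueue 0, 9 → queue [11, 2, 6, 5, 8, 13, 0, 9]
Visit 11 → queue [2, 6, 5, 8, 13, 0, 9]
Visit 2 → queue [6, 5, 8, 13, 0, 9]
Visit 6 → queue [5, 8, 13, 0, 9]
Visit 5 → queue [8, 13, 0, 9]
Visit 8 → queue [13, 0, 9]
Visit 13 → queue [0, 9]
Visit 0 → queue [9]
Visit 9 → queue []

1, 10, 4, 12, 3, 7, 11, 2, 6, 5, 8, 13, 0, 9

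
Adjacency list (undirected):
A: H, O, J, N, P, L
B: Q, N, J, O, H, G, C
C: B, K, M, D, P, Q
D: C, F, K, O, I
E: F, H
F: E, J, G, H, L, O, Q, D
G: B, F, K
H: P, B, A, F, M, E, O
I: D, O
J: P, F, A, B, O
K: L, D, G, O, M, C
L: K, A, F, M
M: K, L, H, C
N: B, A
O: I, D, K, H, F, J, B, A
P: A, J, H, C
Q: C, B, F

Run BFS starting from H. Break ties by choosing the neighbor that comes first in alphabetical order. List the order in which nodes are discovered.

Visit H; enqueue A, B, E, F, M, O, P → queue [A, B, E, F, M, O, P]
Visit A; enqueue J, L, N → queue [B, E, F, M, O, P, J, L, N]
Visit B; enqueue C, G, Q → queue [E, F, M, O, P, J, L, N, C, G, Q]
Visit E → queue [F, M, O, P, J, L, N, C, G, Q]
Visit F; enqueue D → queue [M, O, P, J, L, N, C, G, Q, D]
Visit M; enqueue K → queue [O, P, J, L, N, C, G, Q, D, K]
Visit O; enqueue I → queue [P, J, L, N, C, G, Q, D, K, I]
Visit P → queue [J, L, N, C, G, Q, D, K, I]
Visit J → queue [L, N, C, G, Q, D, K, I]
Visit L → queue [N, C, G, Q, D, K, I]
Visit N → queue [C, G, Q, D, K, I]
Visit C → queue [G, Q, D, K, I]
Visit G → queue [Q, D, K, I]
Visit Q → queue [D, K, I]
Visit D → queue [K, I]
Visit K → queue [I]
Visit I → queue []

H -> A -> B -> E -> F -> M -> O -> P -> J -> L -> N -> C -> G -> Q -> D -> K -> I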